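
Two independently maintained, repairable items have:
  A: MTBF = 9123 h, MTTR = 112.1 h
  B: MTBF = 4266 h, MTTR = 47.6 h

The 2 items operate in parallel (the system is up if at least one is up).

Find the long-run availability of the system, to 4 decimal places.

0.9999

A(A) = MTBF/(MTBF+MTTR) = 9123/(9123+112.1) = 0.987862
A(B) = MTBF/(MTBF+MTTR) = 4266/(4266+47.6) = 0.988965
Parallel availability: 1 − (1 − 0.987862)(1 − 0.988965) = 0.9999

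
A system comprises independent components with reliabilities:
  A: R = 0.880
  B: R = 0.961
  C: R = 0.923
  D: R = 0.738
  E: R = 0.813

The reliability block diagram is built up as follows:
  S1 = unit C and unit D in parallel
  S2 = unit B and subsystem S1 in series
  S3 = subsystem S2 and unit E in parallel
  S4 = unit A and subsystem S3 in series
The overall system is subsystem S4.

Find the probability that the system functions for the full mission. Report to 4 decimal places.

Parallel (C and D): 1 − (1 − 0.923000)(1 − 0.738000) = 0.979826
Series (B and [0.979826]): 0.961000 × 0.979826 = 0.941613
Parallel ([0.941613] and E): 1 − (1 − 0.941613)(1 − 0.813000) = 0.989082
Series (A and [0.989082]): 0.880000 × 0.989082 = 0.8704

0.8704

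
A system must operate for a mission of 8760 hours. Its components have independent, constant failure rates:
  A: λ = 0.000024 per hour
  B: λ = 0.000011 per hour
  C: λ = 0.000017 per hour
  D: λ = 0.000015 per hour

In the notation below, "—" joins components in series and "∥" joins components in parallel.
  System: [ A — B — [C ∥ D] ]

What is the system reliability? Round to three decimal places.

R(A) = exp(−0.000024 × 8760) = 0.81039
R(B) = exp(−0.000011 × 8760) = 0.90814
R(C) = exp(−0.000017 × 8760) = 0.86164
R(D) = exp(−0.000015 × 8760) = 0.87687
Parallel (C and D): 1 − (1 − 0.86164)(1 − 0.87687) = 0.98296
Series (A, B, and [0.98296]): 0.81039 × 0.90814 × 0.98296 = 0.723

0.723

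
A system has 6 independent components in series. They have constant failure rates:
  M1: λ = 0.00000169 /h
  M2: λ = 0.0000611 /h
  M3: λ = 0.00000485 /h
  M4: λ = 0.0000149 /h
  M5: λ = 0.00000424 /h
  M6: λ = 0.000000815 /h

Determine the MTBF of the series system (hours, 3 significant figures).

Series of exponential components: λ_sys = Σ λ_i
λ_sys = 0.00000169 + 0.0000611 + 0.00000485 + 0.0000149 + 0.00000424 + 0.000000815 = 8.7595e-05 /h
MTBF = 1 / λ_sys = 11400 h

11400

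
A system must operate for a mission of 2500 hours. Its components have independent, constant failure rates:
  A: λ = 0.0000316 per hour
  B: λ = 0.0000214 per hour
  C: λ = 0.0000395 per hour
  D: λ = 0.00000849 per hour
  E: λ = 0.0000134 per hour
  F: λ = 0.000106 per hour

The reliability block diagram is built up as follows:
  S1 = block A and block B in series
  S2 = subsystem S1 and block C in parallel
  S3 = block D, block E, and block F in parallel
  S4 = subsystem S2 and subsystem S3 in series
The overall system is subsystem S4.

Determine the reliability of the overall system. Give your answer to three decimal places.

R(A) = exp(−0.0000316 × 2500) = 0.92404
R(B) = exp(−0.0000214 × 2500) = 0.94791
R(C) = exp(−0.0000395 × 2500) = 0.90597
R(D) = exp(−0.00000849 × 2500) = 0.97900
R(E) = exp(−0.0000134 × 2500) = 0.96705
R(F) = exp(−0.000106 × 2500) = 0.76721
Series (A and B): 0.92404 × 0.94791 = 0.87591
Parallel ([0.87591] and C): 1 − (1 − 0.87591)(1 − 0.90597) = 0.98833
Parallel (D, E, and F): 1 − (1 − 0.97900)(1 − 0.96705)(1 − 0.76721) = 0.99984
Series ([0.98833] and [0.99984]): 0.98833 × 0.99984 = 0.988

0.988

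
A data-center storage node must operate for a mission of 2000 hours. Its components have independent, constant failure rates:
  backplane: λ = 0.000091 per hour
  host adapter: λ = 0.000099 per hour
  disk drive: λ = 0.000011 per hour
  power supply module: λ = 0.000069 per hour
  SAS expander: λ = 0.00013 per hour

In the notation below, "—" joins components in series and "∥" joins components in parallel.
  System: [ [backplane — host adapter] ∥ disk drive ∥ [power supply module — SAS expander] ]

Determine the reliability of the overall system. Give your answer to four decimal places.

0.9977

R(backplane) = exp(−0.000091 × 2000) = 0.833601
R(host adapter) = exp(−0.000099 × 2000) = 0.820370
R(disk drive) = exp(−0.000011 × 2000) = 0.978240
R(power supply module) = exp(−0.000069 × 2000) = 0.871099
R(SAS expander) = exp(−0.00013 × 2000) = 0.771052
Series (backplane and host adapter): 0.833601 × 0.820370 = 0.683861
Series (power supply module and SAS expander): 0.871099 × 0.771052 = 0.671663
Parallel ([0.683861], disk drive, and [0.671663]): 1 − (1 − 0.683861)(1 − 0.978240)(1 − 0.671663) = 0.9977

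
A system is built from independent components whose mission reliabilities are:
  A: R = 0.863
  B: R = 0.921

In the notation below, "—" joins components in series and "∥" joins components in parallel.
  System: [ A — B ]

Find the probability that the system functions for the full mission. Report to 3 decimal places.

Series (A and B): 0.86300 × 0.92100 = 0.795

0.795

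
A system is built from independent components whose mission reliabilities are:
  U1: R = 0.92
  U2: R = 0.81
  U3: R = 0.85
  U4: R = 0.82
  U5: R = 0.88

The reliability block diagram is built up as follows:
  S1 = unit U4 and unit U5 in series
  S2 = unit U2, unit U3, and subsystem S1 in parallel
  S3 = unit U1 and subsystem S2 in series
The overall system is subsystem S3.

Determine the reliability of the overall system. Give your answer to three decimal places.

0.913

Series (U4 and U5): 0.82000 × 0.88000 = 0.72160
Parallel (U2, U3, and [0.72160]): 1 − (1 − 0.81000)(1 − 0.85000)(1 − 0.72160) = 0.99207
Series (U1 and [0.99207]): 0.92000 × 0.99207 = 0.913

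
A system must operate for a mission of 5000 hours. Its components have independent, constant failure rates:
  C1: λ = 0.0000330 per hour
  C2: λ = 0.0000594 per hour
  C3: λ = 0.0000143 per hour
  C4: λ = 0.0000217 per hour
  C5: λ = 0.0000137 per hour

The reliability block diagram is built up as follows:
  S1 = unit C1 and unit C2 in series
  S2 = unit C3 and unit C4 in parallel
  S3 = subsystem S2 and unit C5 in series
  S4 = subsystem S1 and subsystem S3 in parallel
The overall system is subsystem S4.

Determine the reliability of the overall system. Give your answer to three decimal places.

R(C1) = exp(−0.0000330 × 5000) = 0.84789
R(C2) = exp(−0.0000594 × 5000) = 0.74304
R(C3) = exp(−0.0000143 × 5000) = 0.93100
R(C4) = exp(−0.0000217 × 5000) = 0.89718
R(C5) = exp(−0.0000137 × 5000) = 0.93379
Series (C1 and C2): 0.84789 × 0.74304 = 0.63002
Parallel (C3 and C4): 1 − (1 − 0.93100)(1 − 0.89718) = 0.99291
Series ([0.99291] and C5): 0.99291 × 0.93379 = 0.92717
Parallel ([0.63002] and [0.92717]): 1 − (1 − 0.63002)(1 − 0.92717) = 0.973

0.973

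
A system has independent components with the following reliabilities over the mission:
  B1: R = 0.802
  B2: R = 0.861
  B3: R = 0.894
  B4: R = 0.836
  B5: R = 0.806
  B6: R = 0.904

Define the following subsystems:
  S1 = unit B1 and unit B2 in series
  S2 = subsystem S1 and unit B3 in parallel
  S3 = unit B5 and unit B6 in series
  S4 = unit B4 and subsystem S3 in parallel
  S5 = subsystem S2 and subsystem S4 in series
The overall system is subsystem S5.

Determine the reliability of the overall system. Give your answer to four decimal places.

Series (B1 and B2): 0.802000 × 0.861000 = 0.690522
Parallel ([0.690522] and B3): 1 − (1 − 0.690522)(1 − 0.894000) = 0.967195
Series (B5 and B6): 0.806000 × 0.904000 = 0.728624
Parallel (B4 and [0.728624]): 1 − (1 − 0.836000)(1 − 0.728624) = 0.955494
Series ([0.967195] and [0.955494]): 0.967195 × 0.955494 = 0.9241

0.9241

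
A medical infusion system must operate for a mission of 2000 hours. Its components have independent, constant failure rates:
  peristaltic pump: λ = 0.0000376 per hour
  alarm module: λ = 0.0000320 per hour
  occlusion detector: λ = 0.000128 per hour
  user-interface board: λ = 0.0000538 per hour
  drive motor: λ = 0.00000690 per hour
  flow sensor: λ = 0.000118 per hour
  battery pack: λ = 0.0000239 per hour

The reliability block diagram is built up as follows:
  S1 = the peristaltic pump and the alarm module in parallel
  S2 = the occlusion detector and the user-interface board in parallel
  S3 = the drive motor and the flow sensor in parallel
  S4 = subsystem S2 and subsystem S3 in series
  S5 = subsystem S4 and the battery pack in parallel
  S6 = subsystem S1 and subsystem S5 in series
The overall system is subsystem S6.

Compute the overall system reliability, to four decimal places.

0.9943

R(peristaltic pump) = exp(−0.0000376 × 2000) = 0.927558
R(alarm module) = exp(−0.0000320 × 2000) = 0.938005
R(occlusion detector) = exp(−0.000128 × 2000) = 0.774142
R(user-interface board) = exp(−0.0000538 × 2000) = 0.897987
R(drive motor) = exp(−0.00000690 × 2000) = 0.986295
R(flow sensor) = exp(−0.000118 × 2000) = 0.789781
R(battery pack) = exp(−0.0000239 × 2000) = 0.953324
Parallel (peristaltic pump and alarm module): 1 − (1 − 0.927558)(1 − 0.938005) = 0.995509
Parallel (occlusion detector and user-interface board): 1 − (1 − 0.774142)(1 − 0.897987) = 0.976960
Parallel (drive motor and flow sensor): 1 − (1 − 0.986295)(1 − 0.789781) = 0.997119
Series ([0.976960] and [0.997119]): 0.976960 × 0.997119 = 0.974145
Parallel ([0.974145] and battery pack): 1 − (1 − 0.974145)(1 − 0.953324) = 0.998793
Series ([0.995509] and [0.998793]): 0.995509 × 0.998793 = 0.9943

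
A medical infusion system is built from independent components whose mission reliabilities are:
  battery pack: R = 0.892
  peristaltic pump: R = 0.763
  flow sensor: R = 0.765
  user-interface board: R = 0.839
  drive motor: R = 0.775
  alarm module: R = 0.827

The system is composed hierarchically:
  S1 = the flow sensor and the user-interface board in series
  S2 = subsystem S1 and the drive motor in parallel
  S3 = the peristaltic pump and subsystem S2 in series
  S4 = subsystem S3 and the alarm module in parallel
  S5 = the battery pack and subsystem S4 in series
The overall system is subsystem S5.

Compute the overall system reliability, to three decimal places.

Series (flow sensor and user-interface board): 0.76500 × 0.83900 = 0.64184
Parallel ([0.64184] and drive motor): 1 − (1 − 0.64184)(1 − 0.77500) = 0.91941
Series (peristaltic pump and [0.91941]): 0.76300 × 0.91941 = 0.70151
Parallel ([0.70151] and alarm module): 1 − (1 − 0.70151)(1 − 0.82700) = 0.94836
Series (battery pack and [0.94836]): 0.89200 × 0.94836 = 0.846

0.846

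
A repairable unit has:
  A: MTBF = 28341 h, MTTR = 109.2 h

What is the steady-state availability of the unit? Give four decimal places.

0.9962

A(A) = MTBF/(MTBF+MTTR) = 28341/(28341+109.2) = 0.9962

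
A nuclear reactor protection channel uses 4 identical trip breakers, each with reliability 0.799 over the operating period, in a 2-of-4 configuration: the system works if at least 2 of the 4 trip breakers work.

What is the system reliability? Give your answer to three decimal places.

0.972

R = Σ_{i=2}^{4} C(4,i) p^i (1−p)^{4−i} with p = 0.799
C(4,2)·0.799^2·0.201^2 = 0.15475
C(4,3)·0.799^3·0.201^1 = 0.41011
C(4,4)·0.799^4·0.201^0 = 0.40756
Sum = 0.972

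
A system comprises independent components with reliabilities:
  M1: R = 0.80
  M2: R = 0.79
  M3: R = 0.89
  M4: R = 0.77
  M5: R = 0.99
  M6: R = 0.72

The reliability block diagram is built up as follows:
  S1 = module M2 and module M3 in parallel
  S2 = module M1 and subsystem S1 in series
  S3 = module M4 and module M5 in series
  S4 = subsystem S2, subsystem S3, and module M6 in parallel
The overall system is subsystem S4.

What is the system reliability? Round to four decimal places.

Parallel (M2 and M3): 1 − (1 − 0.790000)(1 − 0.890000) = 0.976900
Series (M1 and [0.976900]): 0.800000 × 0.976900 = 0.781520
Series (M4 and M5): 0.770000 × 0.990000 = 0.762300
Parallel ([0.781520], [0.762300], and M6): 1 − (1 − 0.781520)(1 − 0.762300)(1 − 0.720000) = 0.9855

0.9855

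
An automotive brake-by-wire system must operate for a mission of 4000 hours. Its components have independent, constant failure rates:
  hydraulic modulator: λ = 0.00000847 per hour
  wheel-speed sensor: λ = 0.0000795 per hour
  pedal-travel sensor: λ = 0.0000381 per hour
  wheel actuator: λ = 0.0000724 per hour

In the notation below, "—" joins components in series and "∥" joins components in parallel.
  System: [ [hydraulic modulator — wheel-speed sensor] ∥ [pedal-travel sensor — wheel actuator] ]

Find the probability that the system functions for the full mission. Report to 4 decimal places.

0.8940

R(hydraulic modulator) = exp(−0.00000847 × 4000) = 0.966688
R(wheel-speed sensor) = exp(−0.0000795 × 4000) = 0.727603
R(pedal-travel sensor) = exp(−0.0000381 × 4000) = 0.858645
R(wheel actuator) = exp(−0.0000724 × 4000) = 0.748563
Series (hydraulic modulator and wheel-speed sensor): 0.966688 × 0.727603 = 0.703365
Series (pedal-travel sensor and wheel actuator): 0.858645 × 0.748563 = 0.642750
Parallel ([0.703365] and [0.642750]): 1 − (1 − 0.703365)(1 − 0.642750) = 0.8940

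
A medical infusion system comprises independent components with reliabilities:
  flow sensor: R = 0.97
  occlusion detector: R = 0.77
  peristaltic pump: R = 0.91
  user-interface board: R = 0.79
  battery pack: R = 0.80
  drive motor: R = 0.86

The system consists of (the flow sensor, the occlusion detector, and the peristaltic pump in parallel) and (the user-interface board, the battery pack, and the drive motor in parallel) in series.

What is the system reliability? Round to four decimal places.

0.9935

Parallel (flow sensor, occlusion detector, and peristaltic pump): 1 − (1 − 0.970000)(1 − 0.770000)(1 − 0.910000) = 0.999379
Parallel (user-interface board, battery pack, and drive motor): 1 − (1 − 0.790000)(1 − 0.800000)(1 − 0.860000) = 0.994120
Series ([0.999379] and [0.994120]): 0.999379 × 0.994120 = 0.9935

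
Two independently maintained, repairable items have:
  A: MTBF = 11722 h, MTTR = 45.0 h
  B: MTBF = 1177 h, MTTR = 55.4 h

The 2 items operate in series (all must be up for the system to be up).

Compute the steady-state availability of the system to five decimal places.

A(A) = MTBF/(MTBF+MTTR) = 11722/(11722+45.0) = 0.996176
A(B) = MTBF/(MTBF+MTTR) = 1177/(1177+55.4) = 0.955047
Series availability: 0.996176 × 0.955047 = 0.95139

0.95139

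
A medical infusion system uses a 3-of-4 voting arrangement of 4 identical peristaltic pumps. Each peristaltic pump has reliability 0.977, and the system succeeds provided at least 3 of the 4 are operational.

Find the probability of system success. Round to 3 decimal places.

0.997

R = Σ_{i=3}^{4} C(4,i) p^i (1−p)^{4−i} with p = 0.977
C(4,3)·0.977^3·0.023^1 = 0.08580
C(4,4)·0.977^4·0.023^0 = 0.91113
Sum = 0.997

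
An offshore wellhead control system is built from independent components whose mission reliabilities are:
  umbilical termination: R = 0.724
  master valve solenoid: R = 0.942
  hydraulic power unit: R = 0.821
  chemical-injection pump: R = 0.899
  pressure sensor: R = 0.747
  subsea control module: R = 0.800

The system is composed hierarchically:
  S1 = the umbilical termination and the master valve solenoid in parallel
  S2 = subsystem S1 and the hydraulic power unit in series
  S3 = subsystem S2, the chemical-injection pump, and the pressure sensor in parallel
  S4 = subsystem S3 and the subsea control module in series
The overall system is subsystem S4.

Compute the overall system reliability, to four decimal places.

0.7961

Parallel (umbilical termination and master valve solenoid): 1 − (1 − 0.724000)(1 − 0.942000) = 0.983992
Series ([0.983992] and hydraulic power unit): 0.983992 × 0.821000 = 0.807857
Parallel ([0.807857], chemical-injection pump, and pressure sensor): 1 − (1 − 0.807857)(1 − 0.899000)(1 − 0.747000) = 0.995090
Series ([0.995090] and subsea control module): 0.995090 × 0.800000 = 0.7961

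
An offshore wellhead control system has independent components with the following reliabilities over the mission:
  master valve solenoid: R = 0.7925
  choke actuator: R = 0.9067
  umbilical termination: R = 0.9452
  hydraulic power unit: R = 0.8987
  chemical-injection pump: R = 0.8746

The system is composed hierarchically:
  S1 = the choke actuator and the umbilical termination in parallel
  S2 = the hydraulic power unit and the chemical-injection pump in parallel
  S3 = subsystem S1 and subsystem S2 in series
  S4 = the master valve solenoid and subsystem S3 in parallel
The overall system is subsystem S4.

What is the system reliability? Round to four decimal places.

0.9963

Parallel (choke actuator and umbilical termination): 1 − (1 − 0.906700)(1 − 0.945200) = 0.994887
Parallel (hydraulic power unit and chemical-injection pump): 1 − (1 − 0.898700)(1 − 0.874600) = 0.987297
Series ([0.994887] and [0.987297]): 0.994887 × 0.987297 = 0.982249
Parallel (master valve solenoid and [0.982249]): 1 − (1 − 0.792500)(1 − 0.982249) = 0.9963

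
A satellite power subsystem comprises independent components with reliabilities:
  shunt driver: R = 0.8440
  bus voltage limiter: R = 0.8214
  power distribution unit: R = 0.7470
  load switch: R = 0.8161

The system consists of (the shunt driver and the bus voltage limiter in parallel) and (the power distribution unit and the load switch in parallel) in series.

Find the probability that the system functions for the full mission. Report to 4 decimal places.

Parallel (shunt driver and bus voltage limiter): 1 − (1 − 0.844000)(1 − 0.821400) = 0.972138
Parallel (power distribution unit and load switch): 1 − (1 − 0.747000)(1 − 0.816100) = 0.953473
Series ([0.972138] and [0.953473]): 0.972138 × 0.953473 = 0.9269

0.9269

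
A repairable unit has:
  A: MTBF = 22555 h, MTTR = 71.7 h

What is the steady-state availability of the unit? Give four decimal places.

A(A) = MTBF/(MTBF+MTTR) = 22555/(22555+71.7) = 0.9968

0.9968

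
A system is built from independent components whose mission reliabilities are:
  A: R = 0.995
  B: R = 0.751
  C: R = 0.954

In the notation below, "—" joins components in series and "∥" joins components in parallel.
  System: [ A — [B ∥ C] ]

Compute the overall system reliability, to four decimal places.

0.9836

Parallel (B and C): 1 − (1 − 0.751000)(1 − 0.954000) = 0.988546
Series (A and [0.988546]): 0.995000 × 0.988546 = 0.9836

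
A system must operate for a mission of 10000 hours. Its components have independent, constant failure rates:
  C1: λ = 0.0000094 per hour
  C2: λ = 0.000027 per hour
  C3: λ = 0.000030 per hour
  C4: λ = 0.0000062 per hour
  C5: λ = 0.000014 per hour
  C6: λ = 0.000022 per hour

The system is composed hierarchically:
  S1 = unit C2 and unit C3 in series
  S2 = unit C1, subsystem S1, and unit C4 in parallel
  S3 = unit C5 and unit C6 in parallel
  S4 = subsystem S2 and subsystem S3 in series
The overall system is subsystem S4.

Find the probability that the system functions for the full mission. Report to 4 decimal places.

0.9719

R(C1) = exp(−0.0000094 × 10000) = 0.910283
R(C2) = exp(−0.000027 × 10000) = 0.763379
R(C3) = exp(−0.000030 × 10000) = 0.740818
R(C4) = exp(−0.0000062 × 10000) = 0.939883
R(C5) = exp(−0.000014 × 10000) = 0.869358
R(C6) = exp(−0.000022 × 10000) = 0.802519
Series (C2 and C3): 0.763379 × 0.740818 = 0.565525
Parallel (C1, [0.565525], and C4): 1 − (1 − 0.910283)(1 − 0.565525)(1 − 0.939883) = 0.997657
Parallel (C5 and C6): 1 − (1 − 0.869358)(1 − 0.802519) = 0.974201
Series ([0.997657] and [0.974201]): 0.997657 × 0.974201 = 0.9719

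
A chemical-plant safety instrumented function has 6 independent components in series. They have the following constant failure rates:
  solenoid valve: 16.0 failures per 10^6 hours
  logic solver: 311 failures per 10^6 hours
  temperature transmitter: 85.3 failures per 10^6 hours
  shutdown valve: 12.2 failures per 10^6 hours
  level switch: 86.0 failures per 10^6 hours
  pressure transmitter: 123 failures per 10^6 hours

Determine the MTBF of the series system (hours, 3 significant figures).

1580

Series of exponential components: λ_sys = Σ λ_i
λ_sys = 0.0000160 + 0.000311 + 0.0000853 + 0.0000122 + 0.0000860 + 0.000123 = 6.3350e-04 /h
MTBF = 1 / λ_sys = 1580 h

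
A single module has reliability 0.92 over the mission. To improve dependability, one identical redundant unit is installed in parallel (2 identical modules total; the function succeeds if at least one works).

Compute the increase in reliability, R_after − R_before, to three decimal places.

0.074

R_before = 0.92
R_after = 1 − (1 − 0.92)^2 = 0.994
ΔR = 0.994 − 0.92 = 0.074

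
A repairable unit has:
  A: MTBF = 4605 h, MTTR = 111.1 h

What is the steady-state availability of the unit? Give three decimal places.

0.976

A(A) = MTBF/(MTBF+MTTR) = 4605/(4605+111.1) = 0.976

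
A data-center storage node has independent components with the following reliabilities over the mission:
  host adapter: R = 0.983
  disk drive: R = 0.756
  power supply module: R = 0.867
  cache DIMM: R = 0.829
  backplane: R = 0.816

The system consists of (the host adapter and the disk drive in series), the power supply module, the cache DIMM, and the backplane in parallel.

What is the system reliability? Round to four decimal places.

0.9989

Series (host adapter and disk drive): 0.983000 × 0.756000 = 0.743148
Parallel ([0.743148], power supply module, cache DIMM, and backplane): 1 − (1 − 0.743148)(1 − 0.867000)(1 − 0.829000)(1 − 0.816000) = 0.9989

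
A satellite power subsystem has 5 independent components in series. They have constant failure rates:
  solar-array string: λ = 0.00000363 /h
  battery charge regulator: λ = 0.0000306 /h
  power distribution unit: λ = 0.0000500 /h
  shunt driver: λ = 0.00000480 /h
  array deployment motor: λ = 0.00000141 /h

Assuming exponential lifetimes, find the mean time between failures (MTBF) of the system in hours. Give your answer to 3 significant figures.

11100

Series of exponential components: λ_sys = Σ λ_i
λ_sys = 0.00000363 + 0.0000306 + 0.0000500 + 0.00000480 + 0.00000141 = 9.0440e-05 /h
MTBF = 1 / λ_sys = 11100 h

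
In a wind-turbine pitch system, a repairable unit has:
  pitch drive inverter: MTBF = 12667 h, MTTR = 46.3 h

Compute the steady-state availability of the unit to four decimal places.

A(pitch drive inverter) = MTBF/(MTBF+MTTR) = 12667/(12667+46.3) = 0.9964

0.9964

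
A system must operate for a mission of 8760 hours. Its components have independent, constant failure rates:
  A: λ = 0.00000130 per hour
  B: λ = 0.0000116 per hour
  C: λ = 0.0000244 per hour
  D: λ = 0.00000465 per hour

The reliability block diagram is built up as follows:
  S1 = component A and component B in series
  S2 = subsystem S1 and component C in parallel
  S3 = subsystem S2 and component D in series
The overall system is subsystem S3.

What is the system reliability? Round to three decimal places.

R(A) = exp(−0.00000130 × 8760) = 0.98868
R(B) = exp(−0.0000116 × 8760) = 0.90338
R(C) = exp(−0.0000244 × 8760) = 0.80756
R(D) = exp(−0.00000465 × 8760) = 0.96008
Series (A and B): 0.98868 × 0.90338 = 0.89315
Parallel ([0.89315] and C): 1 − (1 − 0.89315)(1 − 0.80756) = 0.97944
Series ([0.97944] and D): 0.97944 × 0.96008 = 0.940

0.940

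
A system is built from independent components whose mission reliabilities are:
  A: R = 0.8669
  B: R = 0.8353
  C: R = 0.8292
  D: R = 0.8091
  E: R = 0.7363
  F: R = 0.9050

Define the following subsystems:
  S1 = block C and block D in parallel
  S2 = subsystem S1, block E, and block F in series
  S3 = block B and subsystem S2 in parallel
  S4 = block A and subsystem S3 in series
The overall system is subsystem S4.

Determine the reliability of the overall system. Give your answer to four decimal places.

Parallel (C and D): 1 − (1 − 0.829200)(1 − 0.809100) = 0.967394
Series ([0.967394], E, and F): 0.967394 × 0.736300 × 0.905000 = 0.644624
Parallel (B and [0.644624]): 1 − (1 − 0.835300)(1 − 0.644624) = 0.941470
Series (A and [0.941470]): 0.866900 × 0.941470 = 0.8162

0.8162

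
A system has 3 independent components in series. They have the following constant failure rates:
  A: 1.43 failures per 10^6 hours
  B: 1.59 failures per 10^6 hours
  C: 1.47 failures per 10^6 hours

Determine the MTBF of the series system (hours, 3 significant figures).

Series of exponential components: λ_sys = Σ λ_i
λ_sys = 0.00000143 + 0.00000159 + 0.00000147 = 4.4900e-06 /h
MTBF = 1 / λ_sys = 223000 h

223000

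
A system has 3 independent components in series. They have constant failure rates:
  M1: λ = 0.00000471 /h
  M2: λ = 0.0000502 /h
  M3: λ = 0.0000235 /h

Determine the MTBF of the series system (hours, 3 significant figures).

Series of exponential components: λ_sys = Σ λ_i
λ_sys = 0.00000471 + 0.0000502 + 0.0000235 = 7.8410e-05 /h
MTBF = 1 / λ_sys = 12800 h

12800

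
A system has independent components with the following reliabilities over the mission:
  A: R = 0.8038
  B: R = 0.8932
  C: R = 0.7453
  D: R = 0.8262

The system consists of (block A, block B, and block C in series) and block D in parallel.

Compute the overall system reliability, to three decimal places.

0.919

Series (A, B, and C): 0.80380 × 0.89320 × 0.74530 = 0.53509
Parallel ([0.53509] and D): 1 − (1 − 0.53509)(1 − 0.82620) = 0.919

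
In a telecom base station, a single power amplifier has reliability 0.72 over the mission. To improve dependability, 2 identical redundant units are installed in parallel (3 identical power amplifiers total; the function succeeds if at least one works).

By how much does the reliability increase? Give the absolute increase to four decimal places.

0.2580

R_before = 0.72
R_after = 1 − (1 − 0.72)^3 = 0.9780
ΔR = 0.9780 − 0.72 = 0.2580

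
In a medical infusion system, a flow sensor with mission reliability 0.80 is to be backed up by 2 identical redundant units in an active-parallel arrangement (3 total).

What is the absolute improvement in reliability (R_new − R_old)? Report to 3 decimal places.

R_before = 0.80
R_after = 1 − (1 − 0.80)^3 = 0.992
ΔR = 0.992 − 0.80 = 0.192

0.192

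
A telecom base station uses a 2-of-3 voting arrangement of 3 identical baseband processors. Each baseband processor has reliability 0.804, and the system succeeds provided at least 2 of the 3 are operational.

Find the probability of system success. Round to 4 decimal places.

0.8998

R = Σ_{i=2}^{3} C(3,i) p^i (1−p)^{3−i} with p = 0.804
C(3,2)·0.804^2·0.196^1 = 0.380093
C(3,3)·0.804^3·0.196^0 = 0.519718
Sum = 0.8998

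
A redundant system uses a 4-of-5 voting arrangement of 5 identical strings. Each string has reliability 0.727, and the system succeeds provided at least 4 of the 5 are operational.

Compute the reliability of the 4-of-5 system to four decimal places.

0.5844

R = Σ_{i=4}^{5} C(5,i) p^i (1−p)^{5−i} with p = 0.727
C(5,4)·0.727^4·0.273^1 = 0.381303
C(5,5)·0.727^5·0.273^0 = 0.203082
Sum = 0.5844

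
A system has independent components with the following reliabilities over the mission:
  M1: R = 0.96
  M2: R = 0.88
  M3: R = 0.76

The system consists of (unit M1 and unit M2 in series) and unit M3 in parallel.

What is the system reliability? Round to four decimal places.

0.9628

Series (M1 and M2): 0.960000 × 0.880000 = 0.844800
Parallel ([0.844800] and M3): 1 − (1 − 0.844800)(1 − 0.760000) = 0.9628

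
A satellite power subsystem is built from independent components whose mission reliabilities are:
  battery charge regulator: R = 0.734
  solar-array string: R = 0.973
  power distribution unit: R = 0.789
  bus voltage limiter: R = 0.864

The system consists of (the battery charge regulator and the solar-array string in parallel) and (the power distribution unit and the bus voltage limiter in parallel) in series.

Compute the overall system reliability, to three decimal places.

0.964

Parallel (battery charge regulator and solar-array string): 1 − (1 − 0.73400)(1 − 0.97300) = 0.99282
Parallel (power distribution unit and bus voltage limiter): 1 − (1 − 0.78900)(1 − 0.86400) = 0.97130
Series ([0.99282] and [0.97130]): 0.99282 × 0.97130 = 0.964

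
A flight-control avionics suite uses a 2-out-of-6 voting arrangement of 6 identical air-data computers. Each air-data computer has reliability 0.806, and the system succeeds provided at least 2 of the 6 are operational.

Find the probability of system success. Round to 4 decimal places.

0.9986

R = Σ_{i=2}^{6} C(6,i) p^i (1−p)^{6−i} with p = 0.806
C(6,2)·0.806^2·0.194^4 = 0.013803
C(6,3)·0.806^3·0.194^3 = 0.076461
C(6,4)·0.806^4·0.194^2 = 0.238251
C(6,5)·0.806^5·0.194^1 = 0.395939
C(6,6)·0.806^6·0.194^0 = 0.274164
Sum = 0.9986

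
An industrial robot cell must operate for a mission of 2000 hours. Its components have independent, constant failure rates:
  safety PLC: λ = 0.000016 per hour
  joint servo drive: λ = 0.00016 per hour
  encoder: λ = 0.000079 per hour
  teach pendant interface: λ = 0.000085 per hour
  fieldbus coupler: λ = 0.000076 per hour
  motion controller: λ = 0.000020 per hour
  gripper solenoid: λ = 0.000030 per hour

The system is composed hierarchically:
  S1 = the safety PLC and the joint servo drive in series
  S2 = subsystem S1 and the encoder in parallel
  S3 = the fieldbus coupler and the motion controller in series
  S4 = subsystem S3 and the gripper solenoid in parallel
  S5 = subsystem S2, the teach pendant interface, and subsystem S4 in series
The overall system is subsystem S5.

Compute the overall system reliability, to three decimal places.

R(safety PLC) = exp(−0.000016 × 2000) = 0.96851
R(joint servo drive) = exp(−0.00016 × 2000) = 0.72615
R(encoder) = exp(−0.000079 × 2000) = 0.85385
R(teach pendant interface) = exp(−0.000085 × 2000) = 0.84366
R(fieldbus coupler) = exp(−0.000076 × 2000) = 0.85899
R(motion controller) = exp(−0.000020 × 2000) = 0.96079
R(gripper solenoid) = exp(−0.000030 × 2000) = 0.94176
Series (safety PLC and joint servo drive): 0.96851 × 0.72615 = 0.70328
Parallel ([0.70328] and encoder): 1 − (1 − 0.70328)(1 − 0.85385) = 0.95663
Series (fieldbus coupler and motion controller): 0.85899 × 0.96079 = 0.82531
Parallel ([0.82531] and gripper solenoid): 1 − (1 − 0.82531)(1 − 0.94176) = 0.98983
Series ([0.95663], teach pendant interface, and [0.98983]): 0.95663 × 0.84366 × 0.98983 = 0.799

0.799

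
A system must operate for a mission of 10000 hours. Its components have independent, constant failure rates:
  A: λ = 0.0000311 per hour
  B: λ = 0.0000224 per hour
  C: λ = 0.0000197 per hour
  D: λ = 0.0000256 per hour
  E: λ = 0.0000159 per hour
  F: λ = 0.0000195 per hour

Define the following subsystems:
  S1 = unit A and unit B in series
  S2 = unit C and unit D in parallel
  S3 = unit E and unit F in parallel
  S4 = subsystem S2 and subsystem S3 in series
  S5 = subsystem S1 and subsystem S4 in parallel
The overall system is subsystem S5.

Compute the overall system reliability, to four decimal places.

R(A) = exp(−0.0000311 × 10000) = 0.732714
R(B) = exp(−0.0000224 × 10000) = 0.799315
R(C) = exp(−0.0000197 × 10000) = 0.821191
R(D) = exp(−0.0000256 × 10000) = 0.774142
R(E) = exp(−0.0000159 × 10000) = 0.852996
R(F) = exp(−0.0000195 × 10000) = 0.822835
Series (A and B): 0.732714 × 0.799315 = 0.585669
Parallel (C and D): 1 − (1 − 0.821191)(1 − 0.774142) = 0.959615
Parallel (E and F): 1 − (1 − 0.852996)(1 − 0.822835) = 0.973956
Series ([0.959615] and [0.973956]): 0.959615 × 0.973956 = 0.934623
Parallel ([0.585669] and [0.934623]): 1 − (1 − 0.585669)(1 − 0.934623) = 0.9729

0.9729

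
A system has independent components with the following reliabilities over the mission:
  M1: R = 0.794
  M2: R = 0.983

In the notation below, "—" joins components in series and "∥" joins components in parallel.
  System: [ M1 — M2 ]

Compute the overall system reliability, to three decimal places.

Series (M1 and M2): 0.79400 × 0.98300 = 0.781

0.781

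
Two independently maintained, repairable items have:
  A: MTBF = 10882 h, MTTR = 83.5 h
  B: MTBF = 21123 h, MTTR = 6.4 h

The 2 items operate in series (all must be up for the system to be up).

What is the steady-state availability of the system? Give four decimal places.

0.9921

A(A) = MTBF/(MTBF+MTTR) = 10882/(10882+83.5) = 0.992385
A(B) = MTBF/(MTBF+MTTR) = 21123/(21123+6.4) = 0.999697
Series availability: 0.992385 × 0.999697 = 0.9921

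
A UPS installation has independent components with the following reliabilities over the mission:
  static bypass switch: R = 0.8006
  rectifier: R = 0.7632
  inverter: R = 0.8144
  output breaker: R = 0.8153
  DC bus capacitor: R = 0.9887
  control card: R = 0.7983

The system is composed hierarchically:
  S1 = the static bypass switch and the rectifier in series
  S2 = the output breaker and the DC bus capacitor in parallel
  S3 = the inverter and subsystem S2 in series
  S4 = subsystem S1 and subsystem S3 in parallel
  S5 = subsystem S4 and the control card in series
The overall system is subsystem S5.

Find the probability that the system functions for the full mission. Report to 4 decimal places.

Series (static bypass switch and rectifier): 0.800600 × 0.763200 = 0.611018
Parallel (output breaker and DC bus capacitor): 1 − (1 − 0.815300)(1 − 0.988700) = 0.997913
Series (inverter and [0.997913]): 0.814400 × 0.997913 = 0.812700
Parallel ([0.611018] and [0.812700]): 1 − (1 − 0.611018)(1 − 0.812700) = 0.927144
Series ([0.927144] and control card): 0.927144 × 0.798300 = 0.7401

0.7401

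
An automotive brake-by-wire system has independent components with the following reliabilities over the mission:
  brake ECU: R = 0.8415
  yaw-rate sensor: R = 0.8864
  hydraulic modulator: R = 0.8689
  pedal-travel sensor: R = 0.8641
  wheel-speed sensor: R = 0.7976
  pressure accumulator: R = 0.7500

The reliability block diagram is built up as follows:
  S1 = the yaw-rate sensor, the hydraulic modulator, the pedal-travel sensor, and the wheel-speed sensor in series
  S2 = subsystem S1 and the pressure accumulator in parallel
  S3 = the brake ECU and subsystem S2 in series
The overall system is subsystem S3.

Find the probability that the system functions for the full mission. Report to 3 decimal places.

Series (yaw-rate sensor, hydraulic modulator, pedal-travel sensor, and wheel-speed sensor): 0.88640 × 0.86890 × 0.86410 × 0.79760 = 0.53082
Parallel ([0.53082] and pressure accumulator): 1 − (1 − 0.53082)(1 − 0.75000) = 0.88271
Series (brake ECU and [0.88271]): 0.84150 × 0.88271 = 0.743

0.743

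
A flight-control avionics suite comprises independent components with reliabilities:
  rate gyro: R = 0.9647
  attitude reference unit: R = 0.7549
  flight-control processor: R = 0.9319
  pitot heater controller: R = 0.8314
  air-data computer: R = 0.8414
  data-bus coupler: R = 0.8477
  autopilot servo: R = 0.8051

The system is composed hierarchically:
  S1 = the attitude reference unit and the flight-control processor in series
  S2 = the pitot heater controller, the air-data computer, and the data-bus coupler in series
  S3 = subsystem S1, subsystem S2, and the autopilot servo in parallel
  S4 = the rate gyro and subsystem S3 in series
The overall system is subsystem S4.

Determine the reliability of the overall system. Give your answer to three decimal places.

0.942

Series (attitude reference unit and flight-control processor): 0.75490 × 0.93190 = 0.70349
Series (pitot heater controller, air-data computer, and data-bus coupler): 0.83140 × 0.84140 × 0.84770 = 0.59300
Parallel ([0.70349], [0.59300], and autopilot servo): 1 − (1 − 0.70349)(1 − 0.59300)(1 − 0.80510) = 0.97648
Series (rate gyro and [0.97648]): 0.96470 × 0.97648 = 0.942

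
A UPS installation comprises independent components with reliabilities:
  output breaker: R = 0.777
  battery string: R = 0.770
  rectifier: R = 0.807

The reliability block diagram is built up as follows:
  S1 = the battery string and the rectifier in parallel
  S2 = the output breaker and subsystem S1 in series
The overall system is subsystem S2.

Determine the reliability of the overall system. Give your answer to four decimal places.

Parallel (battery string and rectifier): 1 − (1 − 0.770000)(1 − 0.807000) = 0.955610
Series (output breaker and [0.955610]): 0.777000 × 0.955610 = 0.7425

0.7425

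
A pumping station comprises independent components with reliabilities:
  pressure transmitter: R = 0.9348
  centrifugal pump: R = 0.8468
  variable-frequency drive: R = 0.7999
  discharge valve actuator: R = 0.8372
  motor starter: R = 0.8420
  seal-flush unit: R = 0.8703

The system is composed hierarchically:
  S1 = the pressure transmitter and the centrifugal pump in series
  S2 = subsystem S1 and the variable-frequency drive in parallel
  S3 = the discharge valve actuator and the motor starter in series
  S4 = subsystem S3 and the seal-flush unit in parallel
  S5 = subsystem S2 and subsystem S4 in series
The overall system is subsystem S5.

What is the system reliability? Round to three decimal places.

Series (pressure transmitter and centrifugal pump): 0.93480 × 0.84680 = 0.79159
Parallel ([0.79159] and variable-frequency drive): 1 − (1 − 0.79159)(1 − 0.79990) = 0.95830
Series (discharge valve actuator and motor starter): 0.83720 × 0.84200 = 0.70492
Parallel ([0.70492] and seal-flush unit): 1 − (1 − 0.70492)(1 − 0.87030) = 0.96173
Series ([0.95830] and [0.96173]): 0.95830 × 0.96173 = 0.922

0.922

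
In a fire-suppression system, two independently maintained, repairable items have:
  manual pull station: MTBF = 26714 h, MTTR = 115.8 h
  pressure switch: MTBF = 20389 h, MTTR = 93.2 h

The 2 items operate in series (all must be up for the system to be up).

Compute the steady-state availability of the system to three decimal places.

A(manual pull station) = MTBF/(MTBF+MTTR) = 26714/(26714+115.8) = 0.995684
A(pressure switch) = MTBF/(MTBF+MTTR) = 20389/(20389+93.2) = 0.995450
Series availability: 0.995684 × 0.995450 = 0.991

0.991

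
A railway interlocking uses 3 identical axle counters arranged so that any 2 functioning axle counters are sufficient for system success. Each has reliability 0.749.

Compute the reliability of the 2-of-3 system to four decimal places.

R = Σ_{i=2}^{3} C(3,i) p^i (1−p)^{3−i} with p = 0.749
C(3,2)·0.749^2·0.251^1 = 0.422434
C(3,3)·0.749^3·0.251^0 = 0.420190
Sum = 0.8426

0.8426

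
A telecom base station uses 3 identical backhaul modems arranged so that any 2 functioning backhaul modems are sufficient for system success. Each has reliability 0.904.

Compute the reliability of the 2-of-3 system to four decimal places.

0.9741

R = Σ_{i=2}^{3} C(3,i) p^i (1−p)^{3−i} with p = 0.904
C(3,2)·0.904^2·0.096^1 = 0.235358
C(3,3)·0.904^3·0.096^0 = 0.738763
Sum = 0.9741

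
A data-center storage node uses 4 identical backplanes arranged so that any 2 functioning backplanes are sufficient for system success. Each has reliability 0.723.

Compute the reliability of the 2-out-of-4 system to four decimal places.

0.9326

R = Σ_{i=2}^{4} C(4,i) p^i (1−p)^{4−i} with p = 0.723
C(4,2)·0.723^2·0.277^2 = 0.240651
C(4,3)·0.723^3·0.277^1 = 0.418750
C(4,4)·0.723^4·0.277^0 = 0.273246
Sum = 0.9326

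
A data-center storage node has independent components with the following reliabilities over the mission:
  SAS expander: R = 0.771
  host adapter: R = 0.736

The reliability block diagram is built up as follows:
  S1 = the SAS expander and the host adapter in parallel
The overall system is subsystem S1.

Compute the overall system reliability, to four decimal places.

0.9395

Parallel (SAS expander and host adapter): 1 − (1 − 0.771000)(1 − 0.736000) = 0.9395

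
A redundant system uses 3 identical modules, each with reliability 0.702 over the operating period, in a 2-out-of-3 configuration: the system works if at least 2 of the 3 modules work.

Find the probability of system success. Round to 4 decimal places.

R = Σ_{i=2}^{3} C(3,i) p^i (1−p)^{3−i} with p = 0.702
C(3,2)·0.702^2·0.298^1 = 0.440567
C(3,3)·0.702^3·0.298^0 = 0.345948
Sum = 0.7865

0.7865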